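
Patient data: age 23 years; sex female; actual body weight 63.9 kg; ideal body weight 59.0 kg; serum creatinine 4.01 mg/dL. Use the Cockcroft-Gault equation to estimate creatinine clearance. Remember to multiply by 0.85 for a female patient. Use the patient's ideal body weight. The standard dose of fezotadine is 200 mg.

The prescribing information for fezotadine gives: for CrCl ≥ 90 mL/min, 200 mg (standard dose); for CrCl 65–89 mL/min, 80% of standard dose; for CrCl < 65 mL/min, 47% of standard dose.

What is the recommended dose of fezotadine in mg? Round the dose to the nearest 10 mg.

CrCl = (140 − 23) × 59 / (72 × 4.01) × 0.85 = 6903.0 / 288.72 × 0.85 ≈ 20.3 mL/min
CrCl ≈ 20 mL/min → bracket < 65 mL/min.
47% of 200 mg = 94 mg → 90 mg

90 mg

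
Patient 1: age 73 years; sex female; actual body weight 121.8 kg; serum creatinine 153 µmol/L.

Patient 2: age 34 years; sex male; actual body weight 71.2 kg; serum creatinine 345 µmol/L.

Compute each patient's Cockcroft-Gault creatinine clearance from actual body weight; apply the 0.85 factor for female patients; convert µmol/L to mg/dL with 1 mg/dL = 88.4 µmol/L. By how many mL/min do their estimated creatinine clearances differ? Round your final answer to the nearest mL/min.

29 mL/min

Patient 1: SCr = 153 / 88.4 = 1.731 mg/dL
Patient 1: CrCl = (140 − 73) × 121.8 / (72 × 1.731) × 0.85 = 8160.6 / 124.63 × 0.85 ≈ 55.7 mL/min
Patient 2: SCr = 345 / 88.4 = 3.903 mg/dL
Patient 2: CrCl = (140 − 34) × 71.2 / (72 × 3.903) = 7547.2 / 281.02 ≈ 26.9 mL/min
|55.7 − 26.9| = 28.8 mL/min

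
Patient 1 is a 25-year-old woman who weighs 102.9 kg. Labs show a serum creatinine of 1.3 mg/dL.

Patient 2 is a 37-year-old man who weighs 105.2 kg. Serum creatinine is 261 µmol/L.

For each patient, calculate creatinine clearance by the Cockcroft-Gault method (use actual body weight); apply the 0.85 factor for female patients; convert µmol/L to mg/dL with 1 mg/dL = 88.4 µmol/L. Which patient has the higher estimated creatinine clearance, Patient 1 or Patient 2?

Patient 1: CrCl = (140 − 25) × 102.9 / (72 × 1.3) × 0.85 = 11833.5 / 93.60 × 0.85 ≈ 107.5 mL/min
Patient 2: SCr = 261 / 88.4 = 2.952 mg/dL
Patient 2: CrCl = (140 − 37) × 105.2 / (72 × 2.952) = 10835.6 / 212.54 ≈ 51.0 mL/min
107.5 vs 51.0 mL/min → Patient 1 is higher.

Patient 1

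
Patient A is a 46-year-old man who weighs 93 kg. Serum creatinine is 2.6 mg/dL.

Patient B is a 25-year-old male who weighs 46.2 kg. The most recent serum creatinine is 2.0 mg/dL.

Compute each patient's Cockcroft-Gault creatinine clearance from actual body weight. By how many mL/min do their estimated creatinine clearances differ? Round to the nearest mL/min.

10 mL/min

Patient A: CrCl = (140 − 46) × 93 / (72 × 2.6) = 8742.0 / 187.20 ≈ 46.7 mL/min
Patient B: CrCl = (140 − 25) × 46.2 / (72 × 2) = 5313.0 / 144.00 ≈ 36.9 mL/min
|46.7 − 36.9| = 9.8 mL/min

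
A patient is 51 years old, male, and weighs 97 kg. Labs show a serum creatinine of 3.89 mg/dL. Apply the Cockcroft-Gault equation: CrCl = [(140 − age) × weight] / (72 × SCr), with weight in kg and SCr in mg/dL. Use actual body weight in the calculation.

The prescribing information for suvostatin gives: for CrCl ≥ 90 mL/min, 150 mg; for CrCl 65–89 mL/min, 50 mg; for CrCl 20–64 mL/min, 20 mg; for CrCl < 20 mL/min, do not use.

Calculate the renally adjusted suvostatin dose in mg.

20 mg

CrCl = (140 − 51) × 97 / (72 × 3.89) = 8633.0 / 280.08 ≈ 30.8 mL/min
CrCl ≈ 31 mL/min → bracket 20–64 mL/min.
Dose for this bracket: 20 mg.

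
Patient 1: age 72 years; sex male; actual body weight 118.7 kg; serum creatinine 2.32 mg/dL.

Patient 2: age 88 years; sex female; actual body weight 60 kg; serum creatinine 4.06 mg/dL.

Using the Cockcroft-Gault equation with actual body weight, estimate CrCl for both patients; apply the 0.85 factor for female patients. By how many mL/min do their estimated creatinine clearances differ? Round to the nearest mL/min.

Patient 1: CrCl = (140 − 72) × 118.7 / (72 × 2.32) = 8071.6 / 167.04 ≈ 48.3 mL/min
Patient 2: CrCl = (140 − 88) × 60 / (72 × 4.06) × 0.85 = 3120.0 / 292.32 × 0.85 ≈ 9.1 mL/min
|48.3 − 9.1| = 39.2 mL/min

39 mL/min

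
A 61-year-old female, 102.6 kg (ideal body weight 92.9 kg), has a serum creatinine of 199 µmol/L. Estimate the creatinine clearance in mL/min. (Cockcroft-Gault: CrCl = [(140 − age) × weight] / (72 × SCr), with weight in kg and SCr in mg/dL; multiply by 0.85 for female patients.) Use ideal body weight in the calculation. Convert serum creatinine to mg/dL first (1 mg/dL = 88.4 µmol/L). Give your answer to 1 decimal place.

38.5 mL/min

SCr = 199 / 88.4 = 2.251 mg/dL
CrCl = (140 − 61) × 92.9 / (72 × 2.251) × 0.85 = 7339.1 / 162.07 × 0.85 ≈ 38.5 mL/min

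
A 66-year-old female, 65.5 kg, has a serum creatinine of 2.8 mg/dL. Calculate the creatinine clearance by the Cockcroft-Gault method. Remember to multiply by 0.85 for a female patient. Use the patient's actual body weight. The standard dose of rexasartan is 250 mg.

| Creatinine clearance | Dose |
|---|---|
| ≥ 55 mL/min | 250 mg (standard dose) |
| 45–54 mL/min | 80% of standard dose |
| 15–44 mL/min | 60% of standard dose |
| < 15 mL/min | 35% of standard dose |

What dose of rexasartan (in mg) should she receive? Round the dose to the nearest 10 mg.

CrCl = (140 − 66) × 65.5 / (72 × 2.8) × 0.85 = 4847.0 / 201.60 × 0.85 ≈ 20.4 mL/min
CrCl ≈ 20 mL/min → bracket 15–44 mL/min.
60% of 250 mg = 150 mg

150 mg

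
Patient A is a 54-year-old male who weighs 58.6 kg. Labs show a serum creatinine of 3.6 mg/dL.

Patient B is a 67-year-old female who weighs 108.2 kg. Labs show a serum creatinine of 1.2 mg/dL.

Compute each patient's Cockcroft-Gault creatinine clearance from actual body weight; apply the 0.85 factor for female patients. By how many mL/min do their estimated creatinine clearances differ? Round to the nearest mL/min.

58 mL/min

Patient A: CrCl = (140 − 54) × 58.6 / (72 × 3.6) = 5039.6 / 259.20 ≈ 19.4 mL/min
Patient B: CrCl = (140 − 67) × 108.2 / (72 × 1.2) × 0.85 = 7898.6 / 86.40 × 0.85 ≈ 77.7 mL/min
|19.4 − 77.7| = 58.3 mL/min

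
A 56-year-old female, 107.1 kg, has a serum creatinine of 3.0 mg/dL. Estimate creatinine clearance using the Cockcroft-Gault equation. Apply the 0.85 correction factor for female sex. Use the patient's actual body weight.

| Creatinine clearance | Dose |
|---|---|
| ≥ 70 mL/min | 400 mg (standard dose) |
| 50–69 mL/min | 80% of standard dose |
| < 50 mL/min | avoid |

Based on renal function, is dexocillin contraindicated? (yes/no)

CrCl = (140 − 56) × 107.1 / (72 × 3) × 0.85 = 8996.4 / 216.00 × 0.85 ≈ 35.4 mL/min
CrCl ≈ 35 mL/min, which is < 50 mL/min.

yes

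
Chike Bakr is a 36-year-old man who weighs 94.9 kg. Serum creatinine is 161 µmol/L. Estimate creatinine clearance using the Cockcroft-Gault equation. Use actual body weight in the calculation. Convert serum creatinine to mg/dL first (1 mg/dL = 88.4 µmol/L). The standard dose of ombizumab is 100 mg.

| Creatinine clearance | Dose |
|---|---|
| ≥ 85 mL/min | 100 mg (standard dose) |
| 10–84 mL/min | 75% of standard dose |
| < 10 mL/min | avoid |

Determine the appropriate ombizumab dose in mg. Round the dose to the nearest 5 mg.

75 mg

SCr = 161 / 88.4 = 1.821 mg/dL
CrCl = (140 − 36) × 94.9 / (72 × 1.821) = 9869.6 / 131.11 ≈ 75.3 mL/min
CrCl ≈ 75 mL/min → bracket 10–84 mL/min.
75% of 100 mg = 75 mg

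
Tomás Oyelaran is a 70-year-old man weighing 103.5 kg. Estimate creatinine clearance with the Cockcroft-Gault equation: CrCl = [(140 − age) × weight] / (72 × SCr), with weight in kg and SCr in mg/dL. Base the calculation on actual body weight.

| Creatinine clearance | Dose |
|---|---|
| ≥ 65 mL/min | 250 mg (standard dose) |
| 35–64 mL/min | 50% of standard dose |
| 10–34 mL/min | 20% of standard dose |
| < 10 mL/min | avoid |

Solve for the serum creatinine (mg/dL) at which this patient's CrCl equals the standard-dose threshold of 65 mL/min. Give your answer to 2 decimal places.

Standard dose requires CrCl ≥ 65 mL/min.
Set (140 − 70) × 103.5 / (72 × SCr) = 65
SCr = (140 − 70) × 103.5 / (72 × 65) = 1.548 mg/dL

1.55 mg/dL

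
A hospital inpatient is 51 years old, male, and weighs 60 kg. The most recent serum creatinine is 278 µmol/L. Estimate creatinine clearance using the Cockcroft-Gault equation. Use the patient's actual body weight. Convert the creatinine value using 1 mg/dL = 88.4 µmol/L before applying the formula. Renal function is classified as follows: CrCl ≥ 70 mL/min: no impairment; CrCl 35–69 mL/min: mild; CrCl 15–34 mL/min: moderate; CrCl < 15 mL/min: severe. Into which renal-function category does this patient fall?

SCr = 278 / 88.4 = 3.145 mg/dL
CrCl = (140 − 51) × 60 / (72 × 3.145) = 5340.0 / 226.44 ≈ 23.6 mL/min
24 mL/min falls in the 'moderate' range.

moderate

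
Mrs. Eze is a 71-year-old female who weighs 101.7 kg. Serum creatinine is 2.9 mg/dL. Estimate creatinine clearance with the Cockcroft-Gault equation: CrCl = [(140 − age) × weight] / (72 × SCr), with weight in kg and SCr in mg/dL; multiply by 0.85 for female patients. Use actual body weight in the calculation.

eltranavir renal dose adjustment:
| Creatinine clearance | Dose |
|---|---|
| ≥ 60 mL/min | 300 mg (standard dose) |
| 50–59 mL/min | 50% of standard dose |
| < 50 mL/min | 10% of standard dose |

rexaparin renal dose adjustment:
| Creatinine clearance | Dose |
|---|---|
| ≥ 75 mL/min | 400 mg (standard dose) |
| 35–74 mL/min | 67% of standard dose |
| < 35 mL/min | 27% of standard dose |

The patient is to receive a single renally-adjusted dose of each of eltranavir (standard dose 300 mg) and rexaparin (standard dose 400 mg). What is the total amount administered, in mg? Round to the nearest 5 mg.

CrCl = (140 − 71) × 101.7 / (72 × 2.9) × 0.85 = 7017.3 / 208.80 × 0.85 ≈ 28.6 mL/min
CrCl ≈ 29 mL/min.
eltranavir: < 50 mL/min → 10% of 300 mg = 30 mg.
rexaparin: < 35 mL/min → 27% of 400 mg = 108 mg.
Total = 30 + 108 = 138 mg.

140 mg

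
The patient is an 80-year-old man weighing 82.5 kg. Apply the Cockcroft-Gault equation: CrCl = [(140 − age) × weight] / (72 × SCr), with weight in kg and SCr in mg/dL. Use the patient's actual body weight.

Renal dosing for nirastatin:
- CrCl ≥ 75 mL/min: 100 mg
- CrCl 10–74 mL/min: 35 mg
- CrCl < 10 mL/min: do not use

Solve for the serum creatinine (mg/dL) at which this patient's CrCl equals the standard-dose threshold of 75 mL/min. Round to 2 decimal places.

0.92 mg/dL

Standard dose requires CrCl ≥ 75 mL/min.
Set (140 − 80) × 82.5 / (72 × SCr) = 75
SCr = (140 − 80) × 82.5 / (72 × 75) = 0.917 mg/dL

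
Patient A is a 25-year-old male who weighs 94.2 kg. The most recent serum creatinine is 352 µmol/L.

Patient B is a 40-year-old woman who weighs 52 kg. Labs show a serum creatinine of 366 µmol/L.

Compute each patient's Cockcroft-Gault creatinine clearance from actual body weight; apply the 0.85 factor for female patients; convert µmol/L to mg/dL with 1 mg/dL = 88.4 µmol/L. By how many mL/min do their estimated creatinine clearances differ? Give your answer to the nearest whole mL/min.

Patient A: SCr = 352 / 88.4 = 3.982 mg/dL
Patient A: CrCl = (140 − 25) × 94.2 / (72 × 3.982) = 10833.0 / 286.70 ≈ 37.8 mL/min
Patient B: SCr = 366 / 88.4 = 4.14 mg/dL
Patient B: CrCl = (140 − 40) × 52 / (72 × 4.14) × 0.85 = 5200.0 / 298.08 × 0.85 ≈ 14.8 mL/min
|37.8 − 14.8| = 23.0 mL/min

23 mL/min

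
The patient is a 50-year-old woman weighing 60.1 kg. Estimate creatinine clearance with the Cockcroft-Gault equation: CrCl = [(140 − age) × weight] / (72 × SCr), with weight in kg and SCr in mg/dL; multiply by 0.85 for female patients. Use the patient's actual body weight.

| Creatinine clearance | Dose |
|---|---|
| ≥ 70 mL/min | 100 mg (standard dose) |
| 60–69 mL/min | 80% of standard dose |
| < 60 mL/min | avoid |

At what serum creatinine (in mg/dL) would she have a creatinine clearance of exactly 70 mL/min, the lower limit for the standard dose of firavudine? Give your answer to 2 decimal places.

0.91 mg/dL

Standard dose requires CrCl ≥ 70 mL/min.
Set (140 − 50) × 60.1 × 0.85 / (72 × SCr) = 70
SCr = (140 − 50) × 60.1 × 0.85 / (72 × 70) = 0.912 mg/dL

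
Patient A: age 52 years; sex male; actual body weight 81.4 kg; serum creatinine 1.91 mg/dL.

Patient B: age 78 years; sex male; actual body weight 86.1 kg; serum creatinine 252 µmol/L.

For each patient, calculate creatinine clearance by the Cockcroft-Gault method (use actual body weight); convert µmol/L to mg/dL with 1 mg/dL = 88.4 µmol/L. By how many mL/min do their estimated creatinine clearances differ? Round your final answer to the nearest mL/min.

26 mL/min

Patient A: CrCl = (140 − 52) × 81.4 / (72 × 1.91) = 7163.2 / 137.52 ≈ 52.1 mL/min
Patient B: SCr = 252 / 88.4 = 2.851 mg/dL
Patient B: CrCl = (140 − 78) × 86.1 / (72 × 2.851) = 5338.2 / 205.27 ≈ 26.0 mL/min
|52.1 − 26.0| = 26.1 mL/min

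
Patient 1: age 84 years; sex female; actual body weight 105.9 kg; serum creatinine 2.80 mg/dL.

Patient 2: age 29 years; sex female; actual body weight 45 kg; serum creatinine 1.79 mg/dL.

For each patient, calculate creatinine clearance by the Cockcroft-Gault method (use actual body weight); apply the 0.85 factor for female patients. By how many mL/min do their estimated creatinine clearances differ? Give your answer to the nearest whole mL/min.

Patient 1: CrCl = (140 − 84) × 105.9 / (72 × 2.8) × 0.85 = 5930.4 / 201.60 × 0.85 ≈ 25.0 mL/min
Patient 2: CrCl = (140 − 29) × 45 / (72 × 1.79) × 0.85 = 4995.0 / 128.88 × 0.85 ≈ 32.9 mL/min
|25.0 − 32.9| = 7.9 mL/min

8 mL/min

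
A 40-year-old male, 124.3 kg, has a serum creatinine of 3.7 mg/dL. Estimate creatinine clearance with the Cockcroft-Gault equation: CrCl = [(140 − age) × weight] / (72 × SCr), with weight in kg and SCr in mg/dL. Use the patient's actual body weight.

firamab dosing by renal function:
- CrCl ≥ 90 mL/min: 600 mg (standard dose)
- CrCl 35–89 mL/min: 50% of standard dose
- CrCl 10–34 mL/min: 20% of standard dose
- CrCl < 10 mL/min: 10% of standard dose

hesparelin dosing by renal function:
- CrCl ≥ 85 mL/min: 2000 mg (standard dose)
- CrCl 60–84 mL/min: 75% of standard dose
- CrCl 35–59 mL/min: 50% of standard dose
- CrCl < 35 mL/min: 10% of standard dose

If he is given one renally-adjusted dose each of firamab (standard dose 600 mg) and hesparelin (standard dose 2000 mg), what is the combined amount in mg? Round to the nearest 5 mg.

1300 mg

CrCl = (140 − 40) × 124.3 / (72 × 3.7) = 12430.0 / 266.40 ≈ 46.7 mL/min
CrCl ≈ 47 mL/min.
firamab: 35–89 mL/min → 50% of 600 mg = 300 mg.
hesparelin: 35–59 mL/min → 50% of 2000 mg = 1000 mg.
Total = 300 + 1000 = 1300 mg.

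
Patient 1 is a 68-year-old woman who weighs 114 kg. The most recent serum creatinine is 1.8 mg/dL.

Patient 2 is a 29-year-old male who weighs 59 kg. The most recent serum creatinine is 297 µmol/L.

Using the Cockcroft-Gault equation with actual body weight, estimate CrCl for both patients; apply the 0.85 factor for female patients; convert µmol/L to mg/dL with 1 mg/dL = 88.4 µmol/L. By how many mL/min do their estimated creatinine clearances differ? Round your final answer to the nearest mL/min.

27 mL/min

Patient 1: CrCl = (140 − 68) × 114 / (72 × 1.8) × 0.85 = 8208.0 / 129.60 × 0.85 ≈ 53.8 mL/min
Patient 2: SCr = 297 / 88.4 = 3.36 mg/dL
Patient 2: CrCl = (140 − 29) × 59 / (72 × 3.36) = 6549.0 / 241.92 ≈ 27.1 mL/min
|53.8 − 27.1| = 26.7 mL/min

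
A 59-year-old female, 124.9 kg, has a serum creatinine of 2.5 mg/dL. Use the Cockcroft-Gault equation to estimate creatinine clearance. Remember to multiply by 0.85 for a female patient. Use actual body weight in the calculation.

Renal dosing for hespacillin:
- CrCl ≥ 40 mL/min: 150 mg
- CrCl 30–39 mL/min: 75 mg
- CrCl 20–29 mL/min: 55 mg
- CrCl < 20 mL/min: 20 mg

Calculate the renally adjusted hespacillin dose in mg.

150 mg

CrCl = (140 − 59) × 124.9 / (72 × 2.5) × 0.85 = 10116.9 / 180.00 × 0.85 ≈ 47.8 mL/min
CrCl ≈ 48 mL/min → bracket ≥ 40 mL/min.
Dose for this bracket: 150 mg.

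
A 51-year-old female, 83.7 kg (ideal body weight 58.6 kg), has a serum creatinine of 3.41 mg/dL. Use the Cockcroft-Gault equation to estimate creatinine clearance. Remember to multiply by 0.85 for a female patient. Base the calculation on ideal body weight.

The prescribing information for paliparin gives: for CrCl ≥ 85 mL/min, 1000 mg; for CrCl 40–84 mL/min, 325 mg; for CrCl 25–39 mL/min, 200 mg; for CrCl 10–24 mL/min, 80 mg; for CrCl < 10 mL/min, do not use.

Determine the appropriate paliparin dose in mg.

80 mg

CrCl = (140 − 51) × 58.6 / (72 × 3.41) × 0.85 = 5215.4 / 245.52 × 0.85 ≈ 18.1 mL/min
CrCl ≈ 18 mL/min → bracket 10–24 mL/min.
Dose for this bracket: 80 mg.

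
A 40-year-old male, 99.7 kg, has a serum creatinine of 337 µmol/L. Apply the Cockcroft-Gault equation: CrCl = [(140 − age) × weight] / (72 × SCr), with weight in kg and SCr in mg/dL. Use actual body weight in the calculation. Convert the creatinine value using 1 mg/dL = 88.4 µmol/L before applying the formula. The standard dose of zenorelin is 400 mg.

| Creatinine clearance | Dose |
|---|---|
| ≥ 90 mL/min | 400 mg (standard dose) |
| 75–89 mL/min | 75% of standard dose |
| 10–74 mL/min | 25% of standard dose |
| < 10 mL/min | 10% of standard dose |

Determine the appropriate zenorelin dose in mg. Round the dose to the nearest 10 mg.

100 mg

SCr = 337 / 88.4 = 3.812 mg/dL
CrCl = (140 − 40) × 99.7 / (72 × 3.812) = 9970.0 / 274.46 ≈ 36.3 mL/min
CrCl ≈ 36 mL/min → bracket 10–74 mL/min.
25% of 400 mg = 100 mg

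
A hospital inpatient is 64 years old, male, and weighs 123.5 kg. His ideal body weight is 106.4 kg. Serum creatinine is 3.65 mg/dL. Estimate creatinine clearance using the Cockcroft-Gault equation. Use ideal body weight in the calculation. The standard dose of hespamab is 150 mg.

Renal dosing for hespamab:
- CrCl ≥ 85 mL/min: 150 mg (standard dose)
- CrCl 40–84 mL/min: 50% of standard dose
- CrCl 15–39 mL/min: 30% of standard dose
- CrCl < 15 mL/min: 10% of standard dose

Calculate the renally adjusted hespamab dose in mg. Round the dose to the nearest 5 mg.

CrCl = (140 − 64) × 106.4 / (72 × 3.65) = 8086.4 / 262.80 ≈ 30.8 mL/min
CrCl ≈ 31 mL/min → bracket 15–39 mL/min.
30% of 150 mg = 45 mg

45 mg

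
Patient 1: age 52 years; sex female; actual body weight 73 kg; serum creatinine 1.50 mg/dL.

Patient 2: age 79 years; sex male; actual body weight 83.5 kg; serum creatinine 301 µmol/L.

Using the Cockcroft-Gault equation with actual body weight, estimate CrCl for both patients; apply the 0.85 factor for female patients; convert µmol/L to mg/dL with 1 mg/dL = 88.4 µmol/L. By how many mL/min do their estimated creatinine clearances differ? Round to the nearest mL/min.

30 mL/min

Patient 1: CrCl = (140 − 52) × 73 / (72 × 1.5) × 0.85 = 6424.0 / 108.00 × 0.85 ≈ 50.6 mL/min
Patient 2: SCr = 301 / 88.4 = 3.405 mg/dL
Patient 2: CrCl = (140 − 79) × 83.5 / (72 × 3.405) = 5093.5 / 245.16 ≈ 20.8 mL/min
|50.6 − 20.8| = 29.8 mL/min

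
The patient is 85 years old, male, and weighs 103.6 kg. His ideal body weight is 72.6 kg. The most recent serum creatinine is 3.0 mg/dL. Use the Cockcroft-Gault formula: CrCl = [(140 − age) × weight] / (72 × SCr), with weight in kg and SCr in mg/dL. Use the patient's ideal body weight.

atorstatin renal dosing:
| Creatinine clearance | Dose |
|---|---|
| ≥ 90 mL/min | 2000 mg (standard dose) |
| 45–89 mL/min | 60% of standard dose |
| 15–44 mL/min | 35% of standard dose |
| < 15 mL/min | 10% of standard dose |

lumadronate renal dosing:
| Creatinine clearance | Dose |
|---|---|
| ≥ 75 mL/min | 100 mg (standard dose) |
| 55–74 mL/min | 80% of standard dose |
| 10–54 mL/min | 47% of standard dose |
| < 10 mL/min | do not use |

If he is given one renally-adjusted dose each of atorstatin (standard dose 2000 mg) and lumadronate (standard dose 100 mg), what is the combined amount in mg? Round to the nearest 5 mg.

745 mg

CrCl = (140 − 85) × 72.6 / (72 × 3) = 3993.0 / 216.00 ≈ 18.5 mL/min
CrCl ≈ 18 mL/min.
atorstatin: 15–44 mL/min → 35% of 2000 mg = 700 mg.
lumadronate: 10–54 mL/min → 47% of 100 mg = 47 mg.
Total = 700 + 47 = 747 mg.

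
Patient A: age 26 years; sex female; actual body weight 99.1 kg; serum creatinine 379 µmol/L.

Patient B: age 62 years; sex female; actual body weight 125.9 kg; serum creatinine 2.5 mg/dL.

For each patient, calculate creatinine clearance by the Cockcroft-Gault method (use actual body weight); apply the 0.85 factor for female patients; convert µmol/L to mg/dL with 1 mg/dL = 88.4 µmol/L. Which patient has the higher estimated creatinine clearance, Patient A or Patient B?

Patient B

Patient A: SCr = 379 / 88.4 = 4.287 mg/dL
Patient A: CrCl = (140 − 26) × 99.1 / (72 × 4.287) × 0.85 = 11297.4 / 308.66 × 0.85 ≈ 31.1 mL/min
Patient B: CrCl = (140 − 62) × 125.9 / (72 × 2.5) × 0.85 = 9820.2 / 180.00 × 0.85 ≈ 46.4 mL/min
31.1 vs 46.4 mL/min → Patient B is higher.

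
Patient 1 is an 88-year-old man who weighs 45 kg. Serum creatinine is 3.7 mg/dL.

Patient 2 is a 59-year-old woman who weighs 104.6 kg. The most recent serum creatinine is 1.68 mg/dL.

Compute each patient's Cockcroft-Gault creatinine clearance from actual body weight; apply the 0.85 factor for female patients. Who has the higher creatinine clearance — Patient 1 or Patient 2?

Patient 2

Patient 1: CrCl = (140 − 88) × 45 / (72 × 3.7) = 2340.0 / 266.40 ≈ 8.8 mL/min
Patient 2: CrCl = (140 − 59) × 104.6 / (72 × 1.68) × 0.85 = 8472.6 / 120.96 × 0.85 ≈ 59.5 mL/min
8.8 vs 59.5 mL/min → Patient 2 is higher.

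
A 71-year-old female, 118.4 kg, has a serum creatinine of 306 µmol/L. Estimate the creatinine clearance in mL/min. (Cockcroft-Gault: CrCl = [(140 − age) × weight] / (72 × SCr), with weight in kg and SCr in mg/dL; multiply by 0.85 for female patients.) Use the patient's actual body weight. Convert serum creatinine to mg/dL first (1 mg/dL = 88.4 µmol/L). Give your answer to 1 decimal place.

SCr = 306 / 88.4 = 3.462 mg/dL
CrCl = (140 − 71) × 118.4 / (72 × 3.462) × 0.85 = 8169.6 / 249.26 × 0.85 ≈ 27.9 mL/min

27.9 mL/min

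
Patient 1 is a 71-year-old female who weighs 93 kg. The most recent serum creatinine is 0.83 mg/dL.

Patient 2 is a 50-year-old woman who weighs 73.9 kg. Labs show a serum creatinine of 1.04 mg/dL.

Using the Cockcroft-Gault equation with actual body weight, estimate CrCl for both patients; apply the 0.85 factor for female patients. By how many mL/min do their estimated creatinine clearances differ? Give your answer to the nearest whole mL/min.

16 mL/min

Patient 1: CrCl = (140 − 71) × 93 / (72 × 0.83) × 0.85 = 6417.0 / 59.76 × 0.85 ≈ 91.3 mL/min
Patient 2: CrCl = (140 − 50) × 73.9 / (72 × 1.04) × 0.85 = 6651.0 / 74.88 × 0.85 ≈ 75.5 mL/min
|91.3 − 75.5| = 15.8 mL/min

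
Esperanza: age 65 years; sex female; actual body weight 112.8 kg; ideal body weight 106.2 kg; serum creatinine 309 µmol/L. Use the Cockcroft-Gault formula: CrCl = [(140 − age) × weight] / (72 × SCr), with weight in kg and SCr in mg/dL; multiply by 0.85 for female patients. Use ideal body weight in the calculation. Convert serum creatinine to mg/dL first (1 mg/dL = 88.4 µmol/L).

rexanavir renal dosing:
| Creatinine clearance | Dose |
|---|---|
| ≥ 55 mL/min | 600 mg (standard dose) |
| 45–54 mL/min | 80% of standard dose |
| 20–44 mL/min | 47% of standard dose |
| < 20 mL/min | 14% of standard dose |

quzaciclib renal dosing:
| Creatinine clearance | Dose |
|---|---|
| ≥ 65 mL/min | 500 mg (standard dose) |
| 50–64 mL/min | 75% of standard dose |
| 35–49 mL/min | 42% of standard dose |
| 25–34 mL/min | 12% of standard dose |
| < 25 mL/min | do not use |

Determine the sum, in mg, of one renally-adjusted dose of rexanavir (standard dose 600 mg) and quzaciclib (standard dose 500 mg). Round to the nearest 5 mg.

SCr = 309 / 88.4 = 3.495 mg/dL
CrCl = (140 − 65) × 106.2 / (72 × 3.495) × 0.85 = 7965.0 / 251.64 × 0.85 ≈ 26.9 mL/min
CrCl ≈ 27 mL/min.
rexanavir: 20–44 mL/min → 47% of 600 mg = 282 mg.
quzaciclib: 25–34 mL/min → 12% of 500 mg = 60 mg.
Total = 282 + 60 = 342 mg.

340 mg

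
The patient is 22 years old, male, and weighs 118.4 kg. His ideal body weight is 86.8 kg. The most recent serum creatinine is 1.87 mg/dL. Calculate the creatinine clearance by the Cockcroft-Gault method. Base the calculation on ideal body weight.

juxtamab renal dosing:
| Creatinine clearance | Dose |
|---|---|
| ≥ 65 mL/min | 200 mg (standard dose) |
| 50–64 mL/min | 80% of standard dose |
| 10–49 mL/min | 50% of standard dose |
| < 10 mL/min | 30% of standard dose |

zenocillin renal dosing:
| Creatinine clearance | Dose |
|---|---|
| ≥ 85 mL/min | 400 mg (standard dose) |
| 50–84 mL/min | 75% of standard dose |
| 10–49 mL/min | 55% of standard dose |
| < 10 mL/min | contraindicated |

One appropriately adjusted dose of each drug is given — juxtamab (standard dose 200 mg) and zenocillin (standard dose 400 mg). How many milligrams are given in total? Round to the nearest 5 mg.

500 mg

CrCl = (140 − 22) × 86.8 / (72 × 1.87) = 10242.4 / 134.64 ≈ 76.1 mL/min
CrCl ≈ 76 mL/min.
juxtamab: ≥ 65 mL/min → 100% of 200 mg = 200 mg.
zenocillin: 50–84 mL/min → 75% of 400 mg = 300 mg.
Total = 200 + 300 = 500 mg.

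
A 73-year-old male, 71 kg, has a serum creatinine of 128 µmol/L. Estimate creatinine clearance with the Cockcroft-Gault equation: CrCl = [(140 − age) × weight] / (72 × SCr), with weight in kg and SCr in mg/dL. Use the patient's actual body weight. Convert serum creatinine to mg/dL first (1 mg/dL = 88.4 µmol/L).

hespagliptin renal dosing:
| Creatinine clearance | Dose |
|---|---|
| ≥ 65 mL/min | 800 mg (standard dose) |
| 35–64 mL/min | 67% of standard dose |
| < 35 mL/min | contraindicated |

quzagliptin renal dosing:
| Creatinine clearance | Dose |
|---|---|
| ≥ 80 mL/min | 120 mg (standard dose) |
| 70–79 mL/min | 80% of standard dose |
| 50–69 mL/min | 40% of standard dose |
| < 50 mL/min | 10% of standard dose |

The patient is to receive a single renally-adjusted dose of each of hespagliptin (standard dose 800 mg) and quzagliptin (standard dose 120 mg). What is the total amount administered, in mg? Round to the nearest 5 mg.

550 mg

SCr = 128 / 88.4 = 1.448 mg/dL
CrCl = (140 − 73) × 71 / (72 × 1.448) = 4757.0 / 104.26 ≈ 45.6 mL/min
CrCl ≈ 46 mL/min.
hespagliptin: 35–64 mL/min → 67% of 800 mg = 536 mg.
quzagliptin: < 50 mL/min → 10% of 120 mg = 12 mg.
Total = 536 + 12 = 548 mg.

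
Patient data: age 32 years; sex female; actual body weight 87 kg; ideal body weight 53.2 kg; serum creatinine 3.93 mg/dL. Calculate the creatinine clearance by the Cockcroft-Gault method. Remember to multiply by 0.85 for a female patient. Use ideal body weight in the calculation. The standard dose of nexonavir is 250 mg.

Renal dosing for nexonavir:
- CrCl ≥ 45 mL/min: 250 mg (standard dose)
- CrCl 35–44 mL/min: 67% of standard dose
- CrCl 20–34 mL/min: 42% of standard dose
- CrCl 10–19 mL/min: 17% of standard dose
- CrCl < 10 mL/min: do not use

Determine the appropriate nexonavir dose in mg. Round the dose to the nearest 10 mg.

40 mg

CrCl = (140 − 32) × 53.2 / (72 × 3.93) × 0.85 = 5745.6 / 282.96 × 0.85 ≈ 17.3 mL/min
CrCl ≈ 17 mL/min → bracket 10–19 mL/min.
17% of 250 mg = 42.5 mg → 40 mg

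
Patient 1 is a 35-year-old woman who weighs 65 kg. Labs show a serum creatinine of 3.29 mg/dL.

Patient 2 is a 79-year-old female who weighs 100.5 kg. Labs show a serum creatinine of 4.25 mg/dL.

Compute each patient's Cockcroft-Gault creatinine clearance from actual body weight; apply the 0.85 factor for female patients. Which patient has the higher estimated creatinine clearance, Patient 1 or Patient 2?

Patient 1

Patient 1: CrCl = (140 − 35) × 65 / (72 × 3.29) × 0.85 = 6825.0 / 236.88 × 0.85 ≈ 24.5 mL/min
Patient 2: CrCl = (140 − 79) × 100.5 / (72 × 4.25) × 0.85 = 6130.5 / 306.00 × 0.85 ≈ 17.0 mL/min
24.5 vs 17.0 mL/min → Patient 1 is higher.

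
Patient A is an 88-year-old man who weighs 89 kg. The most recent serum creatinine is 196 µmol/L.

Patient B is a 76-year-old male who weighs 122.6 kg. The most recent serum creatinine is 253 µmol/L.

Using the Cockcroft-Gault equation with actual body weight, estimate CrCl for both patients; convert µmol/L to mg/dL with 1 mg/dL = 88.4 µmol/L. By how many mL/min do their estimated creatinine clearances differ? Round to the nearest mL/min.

Patient A: SCr = 196 / 88.4 = 2.217 mg/dL
Patient A: CrCl = (140 − 88) × 89 / (72 × 2.217) = 4628.0 / 159.62 ≈ 29.0 mL/min
Patient B: SCr = 253 / 88.4 = 2.862 mg/dL
Patient B: CrCl = (140 − 76) × 122.6 / (72 × 2.862) = 7846.4 / 206.06 ≈ 38.1 mL/min
|29.0 − 38.1| = 9.1 mL/min

9 mL/min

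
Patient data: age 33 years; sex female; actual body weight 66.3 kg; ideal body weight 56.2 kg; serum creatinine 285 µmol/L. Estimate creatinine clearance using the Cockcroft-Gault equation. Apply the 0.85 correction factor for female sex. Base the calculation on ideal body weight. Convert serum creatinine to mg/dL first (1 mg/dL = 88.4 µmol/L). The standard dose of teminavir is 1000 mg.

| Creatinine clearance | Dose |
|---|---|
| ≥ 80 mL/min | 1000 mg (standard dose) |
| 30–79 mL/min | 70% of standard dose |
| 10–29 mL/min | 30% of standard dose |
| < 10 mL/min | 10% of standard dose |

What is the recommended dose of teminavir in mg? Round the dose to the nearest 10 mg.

300 mg

SCr = 285 / 88.4 = 3.224 mg/dL
CrCl = (140 − 33) × 56.2 / (72 × 3.224) × 0.85 = 6013.4 / 232.13 × 0.85 ≈ 22.0 mL/min
CrCl ≈ 22 mL/min → bracket 10–29 mL/min.
30% of 1000 mg = 300 mg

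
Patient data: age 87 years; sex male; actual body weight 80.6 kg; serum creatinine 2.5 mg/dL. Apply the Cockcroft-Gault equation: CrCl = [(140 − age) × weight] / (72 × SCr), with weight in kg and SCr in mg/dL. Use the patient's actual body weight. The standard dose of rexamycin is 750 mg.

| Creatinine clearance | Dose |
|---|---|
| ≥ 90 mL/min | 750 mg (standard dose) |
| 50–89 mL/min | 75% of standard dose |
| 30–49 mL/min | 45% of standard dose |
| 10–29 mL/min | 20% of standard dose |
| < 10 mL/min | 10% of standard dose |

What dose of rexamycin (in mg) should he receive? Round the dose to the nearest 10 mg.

CrCl = (140 − 87) × 80.6 / (72 × 2.5) = 4271.8 / 180.00 ≈ 23.7 mL/min
CrCl ≈ 24 mL/min → bracket 10–29 mL/min.
20% of 750 mg = 150 mg

150 mg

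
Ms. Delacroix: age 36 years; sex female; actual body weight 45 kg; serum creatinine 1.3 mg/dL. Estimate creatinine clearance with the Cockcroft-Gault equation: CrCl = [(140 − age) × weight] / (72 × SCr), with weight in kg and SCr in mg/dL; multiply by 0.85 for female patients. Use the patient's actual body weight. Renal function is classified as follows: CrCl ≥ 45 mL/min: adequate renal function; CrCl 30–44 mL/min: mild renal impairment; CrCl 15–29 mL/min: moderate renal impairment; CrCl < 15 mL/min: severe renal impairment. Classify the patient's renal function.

mild renal impairment

CrCl = (140 − 36) × 45 / (72 × 1.3) × 0.85 = 4680.0 / 93.60 × 0.85 ≈ 42.5 mL/min
42 mL/min falls in the 'mild renal impairment' range.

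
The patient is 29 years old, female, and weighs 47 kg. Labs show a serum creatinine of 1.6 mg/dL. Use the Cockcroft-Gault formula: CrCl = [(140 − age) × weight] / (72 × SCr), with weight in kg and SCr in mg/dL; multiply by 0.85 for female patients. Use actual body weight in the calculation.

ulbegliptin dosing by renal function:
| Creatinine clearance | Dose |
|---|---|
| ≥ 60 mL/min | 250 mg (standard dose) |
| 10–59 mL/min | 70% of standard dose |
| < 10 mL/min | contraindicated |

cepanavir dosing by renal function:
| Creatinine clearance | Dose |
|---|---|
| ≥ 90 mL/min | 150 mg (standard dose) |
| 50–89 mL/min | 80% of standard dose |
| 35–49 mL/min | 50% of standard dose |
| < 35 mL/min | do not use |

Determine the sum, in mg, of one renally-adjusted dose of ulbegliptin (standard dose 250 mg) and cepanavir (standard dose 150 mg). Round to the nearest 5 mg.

CrCl = (140 − 29) × 47 / (72 × 1.6) × 0.85 = 5217.0 / 115.20 × 0.85 ≈ 38.5 mL/min
CrCl ≈ 38 mL/min.
ulbegliptin: 10–59 mL/min → 70% of 250 mg = 175 mg.
cepanavir: 35–49 mL/min → 50% of 150 mg = 75 mg.
Total = 175 + 75 = 250 mg.

250 mg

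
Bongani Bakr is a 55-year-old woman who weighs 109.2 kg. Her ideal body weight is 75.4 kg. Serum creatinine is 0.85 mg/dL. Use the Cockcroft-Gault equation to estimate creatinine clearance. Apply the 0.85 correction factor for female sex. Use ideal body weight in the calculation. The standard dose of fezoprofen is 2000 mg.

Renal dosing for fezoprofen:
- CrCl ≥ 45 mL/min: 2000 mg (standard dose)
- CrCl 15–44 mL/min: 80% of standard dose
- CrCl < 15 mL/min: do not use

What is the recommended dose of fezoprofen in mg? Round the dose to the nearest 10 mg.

CrCl = (140 − 55) × 75.4 / (72 × 0.85) × 0.85 = 6409.0 / 61.20 × 0.85 ≈ 89.0 mL/min
CrCl ≈ 89 mL/min → bracket ≥ 45 mL/min.
100% of 2000 mg = 2000 mg

2000 mg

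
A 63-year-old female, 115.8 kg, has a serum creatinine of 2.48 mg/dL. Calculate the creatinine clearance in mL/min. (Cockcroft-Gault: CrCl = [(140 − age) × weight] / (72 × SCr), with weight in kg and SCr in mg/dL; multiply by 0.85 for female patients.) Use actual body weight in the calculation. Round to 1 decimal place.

42.4 mL/min

CrCl = (140 − 63) × 115.8 / (72 × 2.48) × 0.85 = 8916.6 / 178.56 × 0.85 ≈ 42.4 mL/min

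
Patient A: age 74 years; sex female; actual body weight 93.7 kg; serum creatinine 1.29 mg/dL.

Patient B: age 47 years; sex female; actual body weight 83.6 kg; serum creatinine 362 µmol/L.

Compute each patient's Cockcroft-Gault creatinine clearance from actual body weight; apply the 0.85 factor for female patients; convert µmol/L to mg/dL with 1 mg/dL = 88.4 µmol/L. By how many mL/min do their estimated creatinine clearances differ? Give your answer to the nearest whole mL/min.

Patient A: CrCl = (140 − 74) × 93.7 / (72 × 1.29) × 0.85 = 6184.2 / 92.88 × 0.85 ≈ 56.6 mL/min
Patient B: SCr = 362 / 88.4 = 4.095 mg/dL
Patient B: CrCl = (140 − 47) × 83.6 / (72 × 4.095) × 0.85 = 7774.8 / 294.84 × 0.85 ≈ 22.4 mL/min
|56.6 − 22.4| = 34.2 mL/min

34 mL/min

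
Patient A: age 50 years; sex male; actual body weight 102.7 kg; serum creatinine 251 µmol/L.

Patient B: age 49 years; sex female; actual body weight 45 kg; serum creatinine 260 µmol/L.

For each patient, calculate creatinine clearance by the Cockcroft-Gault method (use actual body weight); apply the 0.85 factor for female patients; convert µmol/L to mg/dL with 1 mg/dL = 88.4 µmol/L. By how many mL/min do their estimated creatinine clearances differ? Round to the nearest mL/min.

29 mL/min

Patient A: SCr = 251 / 88.4 = 2.839 mg/dL
Patient A: CrCl = (140 − 50) × 102.7 / (72 × 2.839) = 9243.0 / 204.41 ≈ 45.2 mL/min
Patient B: SCr = 260 / 88.4 = 2.941 mg/dL
Patient B: CrCl = (140 − 49) × 45 / (72 × 2.941) × 0.85 = 4095.0 / 211.75 × 0.85 ≈ 16.4 mL/min
|45.2 − 16.4| = 28.8 mL/min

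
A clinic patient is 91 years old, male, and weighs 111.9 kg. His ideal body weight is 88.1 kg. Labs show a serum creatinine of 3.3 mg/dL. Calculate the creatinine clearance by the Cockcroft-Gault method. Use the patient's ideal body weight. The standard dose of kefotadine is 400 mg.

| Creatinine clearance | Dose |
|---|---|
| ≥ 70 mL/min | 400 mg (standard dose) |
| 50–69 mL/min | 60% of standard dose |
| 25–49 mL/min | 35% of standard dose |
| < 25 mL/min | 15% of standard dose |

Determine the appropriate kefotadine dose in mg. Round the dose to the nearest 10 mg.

CrCl = (140 − 91) × 88.1 / (72 × 3.3) = 4316.9 / 237.60 ≈ 18.2 mL/min
CrCl ≈ 18 mL/min → bracket < 25 mL/min.
15% of 400 mg = 60 mg

60 mg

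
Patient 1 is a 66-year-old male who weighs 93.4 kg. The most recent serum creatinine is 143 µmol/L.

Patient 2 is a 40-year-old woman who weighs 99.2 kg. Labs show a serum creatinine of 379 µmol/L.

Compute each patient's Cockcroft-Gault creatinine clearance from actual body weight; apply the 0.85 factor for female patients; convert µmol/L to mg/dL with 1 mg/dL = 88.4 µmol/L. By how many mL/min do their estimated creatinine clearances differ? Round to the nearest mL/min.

Patient 1: SCr = 143 / 88.4 = 1.618 mg/dL
Patient 1: CrCl = (140 − 66) × 93.4 / (72 × 1.618) = 6911.6 / 116.50 ≈ 59.3 mL/min
Patient 2: SCr = 379 / 88.4 = 4.287 mg/dL
Patient 2: CrCl = (140 − 40) × 99.2 / (72 × 4.287) × 0.85 = 9920.0 / 308.66 × 0.85 ≈ 27.3 mL/min
|59.3 − 27.3| = 32.0 mL/min

32 mL/min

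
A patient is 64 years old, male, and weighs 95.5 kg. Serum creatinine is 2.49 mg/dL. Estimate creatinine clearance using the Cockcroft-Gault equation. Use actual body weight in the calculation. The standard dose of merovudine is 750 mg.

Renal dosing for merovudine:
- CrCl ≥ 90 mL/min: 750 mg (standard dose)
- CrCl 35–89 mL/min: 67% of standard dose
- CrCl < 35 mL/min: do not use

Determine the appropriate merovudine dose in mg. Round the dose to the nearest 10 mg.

500 mg

CrCl = (140 − 64) × 95.5 / (72 × 2.49) = 7258.0 / 179.28 ≈ 40.5 mL/min
CrCl ≈ 40 mL/min → bracket 35–89 mL/min.
67% of 750 mg = 502.5 mg → 500 mg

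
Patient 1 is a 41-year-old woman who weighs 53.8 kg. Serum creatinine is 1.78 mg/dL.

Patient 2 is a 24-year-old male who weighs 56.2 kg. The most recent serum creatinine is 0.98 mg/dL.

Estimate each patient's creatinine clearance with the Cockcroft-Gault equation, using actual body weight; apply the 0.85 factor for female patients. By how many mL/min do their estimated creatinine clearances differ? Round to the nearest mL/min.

57 mL/min

Patient 1: CrCl = (140 − 41) × 53.8 / (72 × 1.78) × 0.85 = 5326.2 / 128.16 × 0.85 ≈ 35.3 mL/min
Patient 2: CrCl = (140 − 24) × 56.2 / (72 × 0.98) = 6519.2 / 70.56 ≈ 92.4 mL/min
|35.3 − 92.4| = 57.1 mL/min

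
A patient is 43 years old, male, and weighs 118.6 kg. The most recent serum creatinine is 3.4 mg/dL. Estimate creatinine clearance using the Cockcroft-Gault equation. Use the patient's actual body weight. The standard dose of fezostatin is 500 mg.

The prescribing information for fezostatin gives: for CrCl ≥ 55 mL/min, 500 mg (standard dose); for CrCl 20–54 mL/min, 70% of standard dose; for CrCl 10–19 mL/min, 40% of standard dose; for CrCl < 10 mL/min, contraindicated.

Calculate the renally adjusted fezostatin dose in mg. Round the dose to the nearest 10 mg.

CrCl = (140 − 43) × 118.6 / (72 × 3.4) = 11504.2 / 244.80 ≈ 47.0 mL/min
CrCl ≈ 47 mL/min → bracket 20–54 mL/min.
70% of 500 mg = 350 mg

350 mg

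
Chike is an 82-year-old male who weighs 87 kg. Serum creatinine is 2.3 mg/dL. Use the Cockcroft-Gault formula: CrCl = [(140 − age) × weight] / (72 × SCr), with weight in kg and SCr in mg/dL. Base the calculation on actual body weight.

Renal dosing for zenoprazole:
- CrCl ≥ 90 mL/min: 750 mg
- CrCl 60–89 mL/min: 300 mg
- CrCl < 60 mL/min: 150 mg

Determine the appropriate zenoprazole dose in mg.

150 mg

CrCl = (140 − 82) × 87 / (72 × 2.3) = 5046.0 / 165.60 ≈ 30.5 mL/min
CrCl ≈ 30 mL/min → bracket < 60 mL/min.
Dose for this bracket: 150 mg.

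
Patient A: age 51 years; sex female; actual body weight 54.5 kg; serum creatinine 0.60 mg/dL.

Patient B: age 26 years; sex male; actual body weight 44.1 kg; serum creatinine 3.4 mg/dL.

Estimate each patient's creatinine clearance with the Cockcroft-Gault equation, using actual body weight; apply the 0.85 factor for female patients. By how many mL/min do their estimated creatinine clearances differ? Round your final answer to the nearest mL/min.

75 mL/min

Patient A: CrCl = (140 − 51) × 54.5 / (72 × 0.6) × 0.85 = 4850.5 / 43.20 × 0.85 ≈ 95.4 mL/min
Patient B: CrCl = (140 − 26) × 44.1 / (72 × 3.4) = 5027.4 / 244.80 ≈ 20.5 mL/min
|95.4 − 20.5| = 74.9 mL/min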